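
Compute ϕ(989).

989 = 23 × 43.
φ(989) = 989 · (1 − 1/23) · (1 − 1/43)
       = 989 · 924/989 = 924.

924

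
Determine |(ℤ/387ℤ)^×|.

387 = 3^2 · 43.
φ(387) = 387 · (1 − 1/3) · (1 − 1/43)
       = 387 · 84/129 = 252.

252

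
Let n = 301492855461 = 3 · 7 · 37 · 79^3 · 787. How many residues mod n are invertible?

φ(301492855461) = 301492855461 · (1 − 1/3) · (1 − 1/7) · (1 − 1/37) · (1 − 1/79) · (1 − 1/787)
       = 301492855461 · 26485056/48308421 = 165293234496.

165293234496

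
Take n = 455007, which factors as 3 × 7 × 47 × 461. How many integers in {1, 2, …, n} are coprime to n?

253920

φ(3) = 3 − 1 = 2.
φ(7) = 7 − 1 = 6.
φ(47) = 47 − 1 = 46.
φ(461) = 461 − 1 = 460.
φ(455007) = 2 × 6 × 46 × 460 = 253920.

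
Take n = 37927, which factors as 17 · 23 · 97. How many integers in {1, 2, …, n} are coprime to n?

φ(37927) = 37927 · (1 − 1/17) · (1 − 1/23) · (1 − 1/97)
       = 37927 · 33792/37927 = 33792.

33792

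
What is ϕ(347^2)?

φ(120409) = 120409 · (1 − 1/347)
       = 120409 · 346/347 = 120062.

120062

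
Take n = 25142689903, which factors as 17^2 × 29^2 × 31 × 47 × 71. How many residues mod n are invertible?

21335462400

φ(17^2) = 17^1·(17−1) = 17·16 = 272.
φ(29^2) = 29^1·(29−1) = 29·28 = 812.
φ(31) = 31 − 1 = 30.
φ(47) = 47 − 1 = 46.
φ(71) = 71 − 1 = 70.
Since φ is multiplicative, φ(25142689903) = 272 · 812 · 30 · 46 · 70 = 21335462400.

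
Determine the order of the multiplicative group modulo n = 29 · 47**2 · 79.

4721808

φ(5060819) = 5060819 · (1 − 1/29) · (1 − 1/47) · (1 − 1/79)
       = 5060819 · 100464/107677 = 4721808.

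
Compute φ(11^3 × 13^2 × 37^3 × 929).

φ(10584872870143) = 10584872870143 · (1 − 1/11) · (1 − 1/13) · (1 − 1/37) · (1 − 1/929)
       = 10584872870143 · 4008960/4915339 = 8633042795520.

8633042795520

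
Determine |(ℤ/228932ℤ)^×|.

Prime factorization: 228932 = 2**2 * 11**3 * 43.
φ(228932) = 228932 · (1 − 1/2) · (1 − 1/11) · (1 − 1/43)
       = 228932 · 420/946 = 101640.

101640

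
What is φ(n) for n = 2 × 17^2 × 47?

12512

φ(27166) = 27166 · (1 − 1/2) · (1 − 1/17) · (1 − 1/47)
       = 27166 · 736/1598 = 12512.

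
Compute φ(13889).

Prime factorization: 13889 = 17 × 19 × 43.
φ(17) = 17 − 1 = 16.
φ(19) = 19 − 1 = 18.
φ(43) = 43 − 1 = 42.
φ(13889) = 16 × 18 × 42 = 12096.

12096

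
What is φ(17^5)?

1336336

φ(17^5) = 17^4·(17−1) = 83521·16 = 1336336.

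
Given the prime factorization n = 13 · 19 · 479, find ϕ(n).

103248

φ(13) = 13 − 1 = 12.
φ(19) = 19 − 1 = 18.
φ(479) = 479 − 1 = 478.
φ(118313) = 12 × 18 × 478 = 103248.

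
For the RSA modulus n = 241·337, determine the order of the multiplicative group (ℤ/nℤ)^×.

φ(241) = 241 − 1 = 240.
φ(337) = 337 − 1 = 336.
φ(81217) = 240 × 336 = 80640.

80640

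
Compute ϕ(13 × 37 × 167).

71712

φ(13) = 13 − 1 = 12.
φ(37) = 37 − 1 = 36.
φ(167) = 167 − 1 = 166.
Multiply: 12 · 36 · 166 = 71712.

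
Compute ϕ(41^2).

φ(41^2) = 41^1·(41−1) = 41·40 = 1640.

1640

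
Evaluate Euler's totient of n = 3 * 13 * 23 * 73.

38016

φ(3) = 3 − 1 = 2.
φ(13) = 13 − 1 = 12.
φ(23) = 23 − 1 = 22.
φ(73) = 73 − 1 = 72.
Since φ is multiplicative, φ(65481) = 2 · 12 · 22 · 72 = 38016.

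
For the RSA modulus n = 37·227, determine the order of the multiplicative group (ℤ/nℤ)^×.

8136

φ(n) = (p − 1)(q − 1) = (37−1)(227−1) = 36·226 = 8136.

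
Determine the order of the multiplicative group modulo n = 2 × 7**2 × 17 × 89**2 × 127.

φ(2) = 2 − 1 = 1.
φ(7^2) = 7^2 − 7^1 = 49 − 7 = 42.
φ(17) = 17 − 1 = 16.
φ(89^2) = 89^1·(89−1) = 89·88 = 7832.
φ(127) = 127 − 1 = 126.
Multiply: 1 · 42 · 16 · 7832 · 126 = 663151104.

663151104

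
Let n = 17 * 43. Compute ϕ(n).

φ(17) = 17 − 1 = 16.
φ(43) = 43 − 1 = 42.
φ(731) = 16 × 42 = 672.

672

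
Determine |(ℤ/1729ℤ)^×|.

First factor: 1729 = 7 · 13 · 19.
φ(1729) = 1729 · (1 − 1/7) · (1 − 1/13) · (1 − 1/19)
       = 1729 · 1296/1729 = 1296.

1296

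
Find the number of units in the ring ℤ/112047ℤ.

First factor: 112047 = 3 · 13**3 · 17.
φ(3) = 3 − 1 = 2.
φ(13^3) = 13^2·(13−1) = 169·12 = 2028.
φ(17) = 17 − 1 = 16.
φ(112047) = 2 × 2028 × 16 = 64896.

64896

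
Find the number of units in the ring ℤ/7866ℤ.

2376

7866 = 2 · 3^2 · 19 · 23.
φ(7866) = 7866 · (1 − 1/2) · (1 − 1/3) · (1 − 1/19) · (1 − 1/23)
       = 7866 · 792/2622 = 2376.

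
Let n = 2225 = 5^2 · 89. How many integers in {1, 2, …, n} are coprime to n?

φ(5^2) = 5^2 − 5^1 = 25 − 5 = 20.
φ(89) = 89 − 1 = 88.
Since φ is multiplicative, φ(2225) = 20 · 88 = 1760.

1760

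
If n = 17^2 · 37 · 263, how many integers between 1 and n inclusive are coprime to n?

φ(17^2) = 17^2 − 17^1 = 289 − 17 = 272.
φ(37) = 37 − 1 = 36.
φ(263) = 263 − 1 = 262.
φ(2812259) = 272 × 36 × 262 = 2565504.

2565504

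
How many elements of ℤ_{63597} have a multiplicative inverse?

Factor 63597: 63597 = 3 × 17 × 29 × 43.
φ(63597) = 63597 · (1 − 1/3) · (1 − 1/17) · (1 − 1/29) · (1 − 1/43)
       = 63597 · 37632/63597 = 37632.

37632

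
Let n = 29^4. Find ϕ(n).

φ(707281) = 707281 · (1 − 1/29)
       = 707281 · 28/29 = 682892.

682892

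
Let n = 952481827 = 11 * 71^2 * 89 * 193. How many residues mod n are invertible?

839731200

φ(11) = 11 − 1 = 10.
φ(71^2) = 71^1·(71−1) = 71·70 = 4970.
φ(89) = 89 − 1 = 88.
φ(193) = 193 − 1 = 192.
Since φ is multiplicative, φ(952481827) = 10 · 4970 · 88 · 192 = 839731200.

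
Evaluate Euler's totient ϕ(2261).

1728

2261 = 7 · 17 · 19.
φ(2261) = 2261 · (1 − 1/7) · (1 − 1/17) · (1 − 1/19)
       = 2261 · 1728/2261 = 1728.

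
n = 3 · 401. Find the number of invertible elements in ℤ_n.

800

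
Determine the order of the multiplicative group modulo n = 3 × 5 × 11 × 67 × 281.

1478400

φ(3) = 3 − 1 = 2.
φ(5) = 5 − 1 = 4.
φ(11) = 11 − 1 = 10.
φ(67) = 67 − 1 = 66.
φ(281) = 281 − 1 = 280.
φ(3106455) = 2 × 4 × 10 × 66 × 280 = 1478400.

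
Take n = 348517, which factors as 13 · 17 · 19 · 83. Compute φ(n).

283392

φ(348517) = 348517 · (1 − 1/13) · (1 − 1/17) · (1 − 1/19) · (1 − 1/83)
       = 348517 · 283392/348517 = 283392.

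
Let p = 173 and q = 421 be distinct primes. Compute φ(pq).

For distinct primes, φ(pq) = (p−1)(q−1) = 172 × 420 = 72240.

72240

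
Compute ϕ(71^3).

φ(71^3) = 71^2·(71−1) = 5041·70 = 352870.

352870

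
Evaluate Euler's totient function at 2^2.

2

φ(4) = 4 · (1 − 1/2)
       = 4 · 1/2 = 2.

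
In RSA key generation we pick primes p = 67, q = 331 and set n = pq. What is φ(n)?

φ(22177) = 22177 · (1 − 1/67) · (1 − 1/331)
       = 22177 · 21780/22177 = 21780.

21780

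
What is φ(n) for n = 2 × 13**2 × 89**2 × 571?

φ(2) = 2 − 1 = 1.
φ(13^2) = 13^2 − 13^1 = 169 − 13 = 156.
φ(89^2) = 89^1·(89−1) = 89·88 = 7832.
φ(571) = 571 − 1 = 570.
Since φ is multiplicative, φ(1528737158) = 1 · 156 · 7832 · 570 = 696421440.

696421440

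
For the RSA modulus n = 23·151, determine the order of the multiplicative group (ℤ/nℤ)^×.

3300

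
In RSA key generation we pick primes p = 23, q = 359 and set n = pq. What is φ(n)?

7876

For distinct primes, φ(pq) = (p−1)(q−1) = 22 × 358 = 7876.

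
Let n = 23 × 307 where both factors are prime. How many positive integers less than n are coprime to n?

φ(23) = 23 − 1 = 22.
φ(307) = 307 − 1 = 306.
Multiply: 22 · 306 = 6732.

6732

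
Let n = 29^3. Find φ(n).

φ(29^3) = 29^3 − 29^2 = 24389 − 841 = 23548.

23548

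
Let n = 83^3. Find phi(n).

564898

φ(83^3) = 83^2·(83−1) = 6889·82 = 564898.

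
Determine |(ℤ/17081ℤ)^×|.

Prime factorization: 17081 = 19 · 29 · 31.
φ(19) = 19 − 1 = 18.
φ(29) = 29 − 1 = 28.
φ(31) = 31 − 1 = 30.
Multiply: 18 · 28 · 30 = 15120.

15120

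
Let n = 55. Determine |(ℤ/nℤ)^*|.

Prime factorization: 55 = 5 × 11.
φ(55) = 55 · (1 − 1/5) · (1 − 1/11)
       = 55 · 40/55 = 40.

40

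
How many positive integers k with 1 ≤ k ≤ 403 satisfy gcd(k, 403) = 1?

Factor 403: 403 = 13 · 31.
φ(403) = 403 · (1 − 1/13) · (1 − 1/31)
       = 403 · 360/403 = 360.

360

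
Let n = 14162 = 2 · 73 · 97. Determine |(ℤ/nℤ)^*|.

φ(2) = 2 − 1 = 1.
φ(73) = 73 − 1 = 72.
φ(97) = 97 − 1 = 96.
φ(14162) = 1 × 72 × 96 = 6912.

6912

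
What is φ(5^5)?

2500

φ(5^5) = 5^5 − 5^4 = 3125 − 625 = 2500.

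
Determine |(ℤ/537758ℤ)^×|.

Factor 537758: 537758 = 2 * 13^2 * 37 * 43.
φ(2) = 2 − 1 = 1.
φ(13^2) = 13^1·(13−1) = 13·12 = 156.
φ(37) = 37 − 1 = 36.
φ(43) = 43 − 1 = 42.
Multiply: 1 · 156 · 36 · 42 = 235872.

235872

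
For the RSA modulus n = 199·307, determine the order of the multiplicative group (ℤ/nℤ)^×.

60588

φ(199) = 199 − 1 = 198.
φ(307) = 307 − 1 = 306.
Since φ is multiplicative, φ(61093) = 198 · 306 = 60588.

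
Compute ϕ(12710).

4800

Prime factorization: 12710 = 2 · 5 · 31 · 41.
φ(12710) = 12710 · (1 − 1/2) · (1 − 1/5) · (1 − 1/31) · (1 − 1/41)
       = 12710 · 4800/12710 = 4800.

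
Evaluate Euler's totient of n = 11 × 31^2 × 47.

427800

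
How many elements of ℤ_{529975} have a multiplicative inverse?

376320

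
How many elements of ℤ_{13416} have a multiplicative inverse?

4032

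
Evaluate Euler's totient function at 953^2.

907256

φ(908209) = 908209 · (1 − 1/953)
       = 908209 · 952/953 = 907256.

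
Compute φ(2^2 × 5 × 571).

4560

φ(11420) = 11420 · (1 − 1/2) · (1 − 1/5) · (1 − 1/571)
       = 11420 · 2280/5710 = 4560.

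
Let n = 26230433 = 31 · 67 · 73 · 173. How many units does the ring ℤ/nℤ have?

24520320

φ(26230433) = 26230433 · (1 − 1/31) · (1 − 1/67) · (1 − 1/73) · (1 − 1/173)
       = 26230433 · 24520320/26230433 = 24520320.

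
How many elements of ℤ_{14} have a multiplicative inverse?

Prime factorization: 14 = 2 · 7.
φ(2) = 2 − 1 = 1.
φ(7) = 7 − 1 = 6.
φ(14) = 1 × 6 = 6.

6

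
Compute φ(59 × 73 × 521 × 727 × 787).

1239147486720

φ(1283872032103) = 1283872032103 · (1 − 1/59) · (1 − 1/73) · (1 − 1/521) · (1 − 1/727) · (1 − 1/787)
       = 1283872032103 · 1239147486720/1283872032103 = 1239147486720.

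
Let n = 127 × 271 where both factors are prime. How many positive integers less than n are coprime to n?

34020

For distinct primes, φ(pq) = (p−1)(q−1) = 126 × 270 = 34020.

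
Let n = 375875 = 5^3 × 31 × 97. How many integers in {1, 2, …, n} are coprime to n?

288000

φ(5^3) = 5^3 − 5^2 = 125 − 25 = 100.
φ(31) = 31 − 1 = 30.
φ(97) = 97 − 1 = 96.
Multiply: 100 · 30 · 96 = 288000.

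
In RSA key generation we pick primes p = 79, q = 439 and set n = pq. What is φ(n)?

34164

φ(n) = (p − 1)(q − 1) = (79−1)(439−1) = 78·438 = 34164.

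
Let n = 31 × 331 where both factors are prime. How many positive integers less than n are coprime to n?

For distinct primes, φ(pq) = (p−1)(q−1) = 30 × 330 = 9900.

9900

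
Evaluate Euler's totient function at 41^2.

φ(1681) = 1681 · (1 − 1/41)
       = 1681 · 40/41 = 1640.

1640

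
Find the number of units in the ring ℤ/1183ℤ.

First factor: 1183 = 7 · 13^2.
φ(1183) = 1183 · (1 − 1/7) · (1 − 1/13)
       = 1183 · 72/91 = 936.

936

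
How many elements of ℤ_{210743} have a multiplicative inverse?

183456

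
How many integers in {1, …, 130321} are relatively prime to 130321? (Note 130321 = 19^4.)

123462

φ(19^4) = 19^4 − 19^3 = 130321 − 6859 = 123462.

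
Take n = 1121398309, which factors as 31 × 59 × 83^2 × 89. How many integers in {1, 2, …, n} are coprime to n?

φ(1121398309) = 1121398309 · (1 − 1/31) · (1 − 1/59) · (1 − 1/83) · (1 − 1/89)
       = 1121398309 · 12555840/13510823 = 1042134720.

1042134720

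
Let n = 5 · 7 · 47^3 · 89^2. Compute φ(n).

19100180352

φ(28783369405) = 28783369405 · (1 − 1/5) · (1 − 1/7) · (1 − 1/47) · (1 − 1/89)
       = 28783369405 · 97152/146405 = 19100180352.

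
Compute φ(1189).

Factor 1189: 1189 = 29 × 41.
φ(29) = 29 − 1 = 28.
φ(41) = 41 − 1 = 40.
Multiply: 28 · 40 = 1120.

1120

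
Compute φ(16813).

14784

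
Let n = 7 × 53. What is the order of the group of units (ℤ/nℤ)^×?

φ(371) = 371 · (1 − 1/7) · (1 − 1/53)
       = 371 · 312/371 = 312.

312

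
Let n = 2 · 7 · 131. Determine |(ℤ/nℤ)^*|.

780

φ(2) = 2 − 1 = 1.
φ(7) = 7 − 1 = 6.
φ(131) = 131 − 1 = 130.
Since φ is multiplicative, φ(1834) = 1 · 6 · 130 = 780.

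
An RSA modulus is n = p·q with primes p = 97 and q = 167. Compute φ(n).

φ(n) = (p − 1)(q − 1) = (97−1)(167−1) = 96·166 = 15936.

15936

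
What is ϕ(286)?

120

First factor: 286 = 2 · 11 · 13.
φ(286) = 286 · (1 − 1/2) · (1 − 1/11) · (1 − 1/13)
       = 286 · 120/286 = 120.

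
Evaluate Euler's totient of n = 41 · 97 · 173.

φ(41) = 41 − 1 = 40.
φ(97) = 97 − 1 = 96.
φ(173) = 173 − 1 = 172.
φ(688021) = 40 × 96 × 172 = 660480.

660480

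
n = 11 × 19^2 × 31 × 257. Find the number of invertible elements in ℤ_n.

26265600

φ(31636957) = 31636957 · (1 − 1/11) · (1 − 1/19) · (1 − 1/31) · (1 − 1/257)
       = 31636957 · 1382400/1665103 = 26265600.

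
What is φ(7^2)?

42

φ(49) = 49 · (1 − 1/7)
       = 49 · 6/7 = 42.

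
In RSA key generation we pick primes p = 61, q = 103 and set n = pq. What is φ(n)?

φ(pq) = (p−1)(q−1) = 60 · 102 = 6120.

6120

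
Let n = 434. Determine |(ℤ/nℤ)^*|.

Prime factorization: 434 = 2 · 7 · 31.
φ(434) = 434 · (1 − 1/2) · (1 − 1/7) · (1 − 1/31)
       = 434 · 180/434 = 180.

180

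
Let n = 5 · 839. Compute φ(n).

φ(5) = 5 − 1 = 4.
φ(839) = 839 − 1 = 838.
φ(4195) = 4 × 838 = 3352.

3352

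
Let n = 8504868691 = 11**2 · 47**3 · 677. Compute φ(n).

7556017040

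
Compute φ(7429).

6336

Prime factorization: 7429 = 17 × 19 × 23.
φ(17) = 17 − 1 = 16.
φ(19) = 19 − 1 = 18.
φ(23) = 23 − 1 = 22.
Since φ is multiplicative, φ(7429) = 16 · 18 · 22 = 6336.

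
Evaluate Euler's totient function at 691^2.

476790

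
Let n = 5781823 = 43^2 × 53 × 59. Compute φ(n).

5446896

φ(43^2) = 43^1·(43−1) = 43·42 = 1806.
φ(53) = 53 − 1 = 52.
φ(59) = 59 − 1 = 58.
Since φ is multiplicative, φ(5781823) = 1806 · 52 · 58 = 5446896.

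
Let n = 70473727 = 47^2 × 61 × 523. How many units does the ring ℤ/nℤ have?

67713840

φ(47^2) = 47^1·(47−1) = 47·46 = 2162.
φ(61) = 61 − 1 = 60.
φ(523) = 523 − 1 = 522.
Multiply: 2162 · 60 · 522 = 67713840.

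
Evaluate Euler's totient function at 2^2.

φ(4) = 4 · (1 − 1/2)
       = 4 · 1/2 = 2.

2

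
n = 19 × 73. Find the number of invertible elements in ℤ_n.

1296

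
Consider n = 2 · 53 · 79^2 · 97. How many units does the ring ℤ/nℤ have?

30760704

φ(64169962) = 64169962 · (1 − 1/2) · (1 − 1/53) · (1 − 1/79) · (1 − 1/97)
       = 64169962 · 389376/812278 = 30760704.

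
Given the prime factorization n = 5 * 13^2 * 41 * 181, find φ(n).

4492800

φ(6270745) = 6270745 · (1 − 1/5) · (1 − 1/13) · (1 − 1/41) · (1 − 1/181)
       = 6270745 · 345600/482365 = 4492800.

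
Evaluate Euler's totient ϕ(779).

720

Factor 779: 779 = 19 · 41.
φ(779) = 779 · (1 − 1/19) · (1 − 1/41)
       = 779 · 720/779 = 720.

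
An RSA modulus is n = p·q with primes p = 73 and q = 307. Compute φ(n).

For distinct primes, φ(pq) = (p−1)(q−1) = 72 × 306 = 22032.

22032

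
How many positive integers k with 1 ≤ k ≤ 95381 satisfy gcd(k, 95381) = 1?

95381 = 11 × 13 × 23 × 29.
φ(95381) = 95381 · (1 − 1/11) · (1 − 1/13) · (1 − 1/23) · (1 − 1/29)
       = 95381 · 73920/95381 = 73920.

73920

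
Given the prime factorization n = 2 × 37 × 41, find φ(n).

1440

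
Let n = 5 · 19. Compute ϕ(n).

72

φ(5) = 5 − 1 = 4.
φ(19) = 19 − 1 = 18.
Multiply: 4 · 18 = 72.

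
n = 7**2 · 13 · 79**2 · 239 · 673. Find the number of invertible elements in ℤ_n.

496704918528

φ(639449982899) = 639449982899 · (1 − 1/7) · (1 − 1/13) · (1 − 1/79) · (1 − 1/239) · (1 − 1/673)
       = 639449982899 · 898200576/1156329083 = 496704918528.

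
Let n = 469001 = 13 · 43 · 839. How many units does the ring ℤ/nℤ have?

φ(469001) = 469001 · (1 − 1/13) · (1 − 1/43) · (1 − 1/839)
       = 469001 · 422352/469001 = 422352.

422352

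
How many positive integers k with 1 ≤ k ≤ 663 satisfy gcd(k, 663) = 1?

Prime factorization: 663 = 3 · 13 · 17.
φ(663) = 663 · (1 − 1/3) · (1 − 1/13) · (1 − 1/17)
       = 663 · 384/663 = 384.

384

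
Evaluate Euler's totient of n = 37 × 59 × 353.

734976

φ(37) = 37 − 1 = 36.
φ(59) = 59 − 1 = 58.
φ(353) = 353 − 1 = 352.
φ(770599) = 36 × 58 × 352 = 734976.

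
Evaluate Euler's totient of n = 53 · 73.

φ(3869) = 3869 · (1 − 1/53) · (1 − 1/73)
       = 3869 · 3744/3869 = 3744.

3744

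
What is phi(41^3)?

67240

φ(68921) = 68921 · (1 − 1/41)
       = 68921 · 40/41 = 67240.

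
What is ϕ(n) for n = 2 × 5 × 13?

48

φ(2) = 2 − 1 = 1.
φ(5) = 5 − 1 = 4.
φ(13) = 13 − 1 = 12.
φ(130) = 1 × 4 × 12 = 48.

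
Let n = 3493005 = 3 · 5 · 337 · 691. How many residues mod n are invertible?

φ(3493005) = 3493005 · (1 − 1/3) · (1 − 1/5) · (1 − 1/337) · (1 − 1/691)
       = 3493005 · 1854720/3493005 = 1854720.

1854720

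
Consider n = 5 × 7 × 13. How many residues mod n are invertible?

288

φ(5) = 5 − 1 = 4.
φ(7) = 7 − 1 = 6.
φ(13) = 13 − 1 = 12.
Multiply: 4 · 6 · 12 = 288.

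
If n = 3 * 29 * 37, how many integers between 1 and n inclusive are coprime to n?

2016

φ(3) = 3 − 1 = 2.
φ(29) = 29 − 1 = 28.
φ(37) = 37 − 1 = 36.
Since φ is multiplicative, φ(3219) = 2 · 28 · 36 = 2016.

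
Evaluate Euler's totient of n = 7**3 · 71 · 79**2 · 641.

81160934400

φ(7^3) = 7^2·(7−1) = 49·6 = 294.
φ(71) = 71 − 1 = 70.
φ(79^2) = 79^1·(79−1) = 79·78 = 6162.
φ(641) = 641 − 1 = 640.
φ(97423713793) = 294 × 70 × 6162 × 640 = 81160934400.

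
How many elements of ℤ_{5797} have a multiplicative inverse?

4800

Factor 5797: 5797 = 11 · 17 · 31.
φ(5797) = 5797 · (1 − 1/11) · (1 − 1/17) · (1 − 1/31)
       = 5797 · 4800/5797 = 4800.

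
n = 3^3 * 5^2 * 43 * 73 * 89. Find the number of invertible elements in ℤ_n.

95800320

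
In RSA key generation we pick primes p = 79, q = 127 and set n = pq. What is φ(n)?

9828

φ(10033) = 10033 · (1 − 1/79) · (1 − 1/127)
       = 10033 · 9828/10033 = 9828.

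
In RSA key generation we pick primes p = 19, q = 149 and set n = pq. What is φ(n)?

2664

φ(2831) = 2831 · (1 − 1/19) · (1 − 1/149)
       = 2831 · 2664/2831 = 2664.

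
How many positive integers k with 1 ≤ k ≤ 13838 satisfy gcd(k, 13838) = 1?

Factor 13838: 13838 = 2 · 11 · 17 · 37.
φ(13838) = 13838 · (1 − 1/2) · (1 − 1/11) · (1 − 1/17) · (1 − 1/37)
       = 13838 · 5760/13838 = 5760.

5760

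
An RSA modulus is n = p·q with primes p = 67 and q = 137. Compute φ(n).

φ(n) = (p − 1)(q − 1) = (67−1)(137−1) = 66·136 = 8976.

8976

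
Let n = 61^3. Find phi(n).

φ(61^3) = 61^3 − 61^2 = 226981 − 3721 = 223260.

223260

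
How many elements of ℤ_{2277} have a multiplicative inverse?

1320

Factor 2277: 2277 = 3**2 · 11 · 23.
φ(2277) = 2277 · (1 − 1/3) · (1 − 1/11) · (1 − 1/23)
       = 2277 · 440/759 = 1320.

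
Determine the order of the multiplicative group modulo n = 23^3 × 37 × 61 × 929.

23328138240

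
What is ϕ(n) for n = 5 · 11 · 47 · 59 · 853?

90925440

φ(130095295) = 130095295 · (1 − 1/5) · (1 − 1/11) · (1 − 1/47) · (1 − 1/59) · (1 − 1/853)
       = 130095295 · 90925440/130095295 = 90925440.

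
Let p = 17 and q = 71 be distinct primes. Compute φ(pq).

φ(1207) = 1207 · (1 − 1/17) · (1 − 1/71)
       = 1207 · 1120/1207 = 1120.

1120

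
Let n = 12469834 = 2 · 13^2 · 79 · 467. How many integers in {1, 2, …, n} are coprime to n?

5670288

φ(2) = 2 − 1 = 1.
φ(13^2) = 13^2 − 13^1 = 169 − 13 = 156.
φ(79) = 79 − 1 = 78.
φ(467) = 467 − 1 = 466.
Since φ is multiplicative, φ(12469834) = 1 · 156 · 78 · 466 = 5670288.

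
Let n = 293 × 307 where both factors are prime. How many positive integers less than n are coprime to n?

89352

φ(n) = (p − 1)(q − 1) = (293−1)(307−1) = 292·306 = 89352.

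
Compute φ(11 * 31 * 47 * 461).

φ(11) = 11 − 1 = 10.
φ(31) = 31 − 1 = 30.
φ(47) = 47 − 1 = 46.
φ(461) = 461 − 1 = 460.
Since φ is multiplicative, φ(7388447) = 10 · 30 · 46 · 460 = 6348000.

6348000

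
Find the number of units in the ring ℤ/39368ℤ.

First factor: 39368 = 2^3 · 7 · 19 · 37.
φ(2^3) = 2^2·(2−1) = 4·1 = 4.
φ(7) = 7 − 1 = 6.
φ(19) = 19 − 1 = 18.
φ(37) = 37 − 1 = 36.
Multiply: 4 · 6 · 18 · 36 = 15552.

15552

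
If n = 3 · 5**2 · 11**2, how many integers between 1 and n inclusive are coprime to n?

4400

φ(3) = 3 − 1 = 2.
φ(5^2) = 5^1·(5−1) = 5·4 = 20.
φ(11^2) = 11^1·(11−1) = 11·10 = 110.
φ(9075) = 2 × 20 × 110 = 4400.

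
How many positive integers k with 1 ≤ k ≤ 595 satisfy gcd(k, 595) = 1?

595 = 5 * 7 * 17.
φ(595) = 595 · (1 − 1/5) · (1 − 1/7) · (1 − 1/17)
       = 595 · 384/595 = 384.

384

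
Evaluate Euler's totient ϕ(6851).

5760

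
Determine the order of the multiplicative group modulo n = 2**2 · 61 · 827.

99120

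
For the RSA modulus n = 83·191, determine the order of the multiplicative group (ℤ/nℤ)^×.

φ(83) = 83 − 1 = 82.
φ(191) = 191 − 1 = 190.
φ(15853) = 82 × 190 = 15580.

15580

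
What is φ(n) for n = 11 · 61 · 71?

φ(47641) = 47641 · (1 − 1/11) · (1 − 1/61) · (1 − 1/71)
       = 47641 · 42000/47641 = 42000.

42000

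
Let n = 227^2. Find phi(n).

φ(227^2) = 227^1·(227−1) = 227·226 = 51302.

51302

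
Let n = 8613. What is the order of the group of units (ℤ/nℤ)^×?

8613 = 3^3 · 11 · 29.
φ(3^3) = 3^2·(3−1) = 9·2 = 18.
φ(11) = 11 − 1 = 10.
φ(29) = 29 − 1 = 28.
Multiply: 18 · 10 · 28 = 5040.

5040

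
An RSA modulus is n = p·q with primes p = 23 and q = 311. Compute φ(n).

6820

φ(n) = (p − 1)(q − 1) = (23−1)(311−1) = 22·310 = 6820.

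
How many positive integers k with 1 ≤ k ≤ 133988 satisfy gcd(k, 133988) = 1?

133988 = 2**2 · 19 · 41 · 43.
φ(2^2) = 2^2 − 2^1 = 4 − 2 = 2.
φ(19) = 19 − 1 = 18.
φ(41) = 41 − 1 = 40.
φ(43) = 43 − 1 = 42.
φ(133988) = 2 × 18 × 40 × 42 = 60480.

60480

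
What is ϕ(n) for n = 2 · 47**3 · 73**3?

38988072432

φ(80777823982) = 80777823982 · (1 − 1/2) · (1 − 1/47) · (1 − 1/73)
       = 80777823982 · 3312/6862 = 38988072432.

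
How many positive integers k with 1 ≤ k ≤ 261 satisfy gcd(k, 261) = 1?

168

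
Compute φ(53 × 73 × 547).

2044224

φ(2116343) = 2116343 · (1 − 1/53) · (1 − 1/73) · (1 − 1/547)
       = 2116343 · 2044224/2116343 = 2044224.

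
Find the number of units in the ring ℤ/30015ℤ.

14784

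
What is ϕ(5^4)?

φ(5^4) = 5^3·(5−1) = 125·4 = 500.

500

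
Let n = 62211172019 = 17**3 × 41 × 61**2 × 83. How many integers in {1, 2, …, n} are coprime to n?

55510195200

φ(17^3) = 17^2·(17−1) = 289·16 = 4624.
φ(41) = 41 − 1 = 40.
φ(61^2) = 61^2 − 61^1 = 3721 − 61 = 3660.
φ(83) = 83 − 1 = 82.
φ(62211172019) = 4624 × 40 × 3660 × 82 = 55510195200.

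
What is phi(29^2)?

φ(29^2) = 29^1·(29−1) = 29·28 = 812.

812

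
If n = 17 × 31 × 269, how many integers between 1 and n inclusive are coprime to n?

φ(17) = 17 − 1 = 16.
φ(31) = 31 − 1 = 30.
φ(269) = 269 − 1 = 268.
φ(141763) = 16 × 30 × 268 = 128640.

128640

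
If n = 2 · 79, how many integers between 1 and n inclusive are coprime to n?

φ(2) = 2 − 1 = 1.
φ(79) = 79 − 1 = 78.
Multiply: 1 · 78 = 78.

78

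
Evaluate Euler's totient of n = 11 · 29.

280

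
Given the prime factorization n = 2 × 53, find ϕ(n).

φ(106) = 106 · (1 − 1/2) · (1 − 1/53)
       = 106 · 52/106 = 52.

52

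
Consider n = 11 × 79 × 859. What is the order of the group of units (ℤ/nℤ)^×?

φ(11) = 11 − 1 = 10.
φ(79) = 79 − 1 = 78.
φ(859) = 859 − 1 = 858.
Multiply: 10 · 78 · 858 = 669240.

669240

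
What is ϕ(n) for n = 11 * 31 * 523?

φ(178343) = 178343 · (1 − 1/11) · (1 − 1/31) · (1 − 1/523)
       = 178343 · 156600/178343 = 156600.

156600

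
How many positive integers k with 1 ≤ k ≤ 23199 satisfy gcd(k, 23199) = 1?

First factor: 23199 = 3 × 11 × 19 × 37.
φ(3) = 3 − 1 = 2.
φ(11) = 11 − 1 = 10.
φ(19) = 19 − 1 = 18.
φ(37) = 37 − 1 = 36.
φ(23199) = 2 × 10 × 18 × 36 = 12960.

12960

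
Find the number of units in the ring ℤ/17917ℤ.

15840

First factor: 17917 = 19 * 23 * 41.
φ(19) = 19 − 1 = 18.
φ(23) = 23 − 1 = 22.
φ(41) = 41 − 1 = 40.
Multiply: 18 · 22 · 40 = 15840.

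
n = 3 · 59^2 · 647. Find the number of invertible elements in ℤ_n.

4421224

φ(3) = 3 − 1 = 2.
φ(59^2) = 59^2 − 59^1 = 3481 − 59 = 3422.
φ(647) = 647 − 1 = 646.
Since φ is multiplicative, φ(6756621) = 2 · 3422 · 646 = 4421224.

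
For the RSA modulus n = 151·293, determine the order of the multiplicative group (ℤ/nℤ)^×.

φ(n) = (p − 1)(q − 1) = (151−1)(293−1) = 150·292 = 43800.

43800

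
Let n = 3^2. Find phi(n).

6

φ(9) = 9 · (1 − 1/3)
       = 9 · 2/3 = 6.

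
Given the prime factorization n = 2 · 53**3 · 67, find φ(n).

φ(2) = 2 − 1 = 1.
φ(53^3) = 53^3 − 53^2 = 148877 − 2809 = 146068.
φ(67) = 67 − 1 = 66.
φ(19949518) = 1 × 146068 × 66 = 9640488.

9640488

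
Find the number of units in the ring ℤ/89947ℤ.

Prime factorization: 89947 = 11 · 13 · 17 · 37.
φ(89947) = 89947 · (1 − 1/11) · (1 − 1/13) · (1 − 1/17) · (1 − 1/37)
       = 89947 · 69120/89947 = 69120.

69120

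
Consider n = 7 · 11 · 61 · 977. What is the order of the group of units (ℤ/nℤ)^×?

3513600

φ(7) = 7 − 1 = 6.
φ(11) = 11 − 1 = 10.
φ(61) = 61 − 1 = 60.
φ(977) = 977 − 1 = 976.
Since φ is multiplicative, φ(4588969) = 6 · 10 · 60 · 976 = 3513600.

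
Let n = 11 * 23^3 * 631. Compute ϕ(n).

φ(11) = 11 − 1 = 10.
φ(23^3) = 23^3 − 23^2 = 12167 − 529 = 11638.
φ(631) = 631 − 1 = 630.
φ(84451147) = 10 × 11638 × 630 = 73319400.

73319400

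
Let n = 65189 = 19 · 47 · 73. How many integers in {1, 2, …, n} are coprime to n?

59616

φ(19) = 19 − 1 = 18.
φ(47) = 47 − 1 = 46.
φ(73) = 73 − 1 = 72.
Since φ is multiplicative, φ(65189) = 18 · 46 · 72 = 59616.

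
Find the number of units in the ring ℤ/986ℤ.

448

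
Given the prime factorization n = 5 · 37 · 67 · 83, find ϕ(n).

779328

φ(5) = 5 − 1 = 4.
φ(37) = 37 − 1 = 36.
φ(67) = 67 − 1 = 66.
φ(83) = 83 − 1 = 82.
Multiply: 4 · 36 · 66 · 82 = 779328.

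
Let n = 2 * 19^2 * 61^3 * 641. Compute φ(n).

φ(2) = 2 − 1 = 1.
φ(19^2) = 19^1·(19−1) = 19·18 = 342.
φ(61^3) = 61^2·(61−1) = 3721·60 = 223260.
φ(641) = 641 − 1 = 640.
Multiply: 1 · 342 · 223260 · 640 = 48867148800.

48867148800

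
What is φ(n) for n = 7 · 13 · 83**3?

φ(7) = 7 − 1 = 6.
φ(13) = 13 − 1 = 12.
φ(83^3) = 83^2·(83−1) = 6889·82 = 564898.
Multiply: 6 · 12 · 564898 = 40672656.

40672656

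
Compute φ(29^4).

φ(29^4) = 29^3·(29−1) = 24389·28 = 682892.

682892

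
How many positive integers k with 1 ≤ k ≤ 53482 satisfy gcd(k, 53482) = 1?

First factor: 53482 = 2 × 11^2 × 13 × 17.
φ(53482) = 53482 · (1 − 1/2) · (1 − 1/11) · (1 − 1/13) · (1 − 1/17)
       = 53482 · 1920/4862 = 21120.

21120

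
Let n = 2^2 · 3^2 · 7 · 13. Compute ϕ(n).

φ(2^2) = 2^2 − 2^1 = 4 − 2 = 2.
φ(3^2) = 3^1·(3−1) = 3·2 = 6.
φ(7) = 7 − 1 = 6.
φ(13) = 13 − 1 = 12.
Multiply: 2 · 6 · 6 · 12 = 864.

864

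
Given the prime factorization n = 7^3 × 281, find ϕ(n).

82320

φ(7^3) = 7^3 − 7^2 = 343 − 49 = 294.
φ(281) = 281 − 1 = 280.
Since φ is multiplicative, φ(96383) = 294 · 280 = 82320.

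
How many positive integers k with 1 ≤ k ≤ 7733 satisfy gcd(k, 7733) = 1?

7733 = 11 * 19 * 37.
φ(7733) = 7733 · (1 − 1/11) · (1 − 1/19) · (1 − 1/37)
       = 7733 · 6480/7733 = 6480.

6480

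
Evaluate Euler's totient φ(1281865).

898560

Factor 1281865: 1281865 = 5 · 13**2 · 37 · 41.
φ(1281865) = 1281865 · (1 − 1/5) · (1 − 1/13) · (1 − 1/37) · (1 − 1/41)
       = 1281865 · 69120/98605 = 898560.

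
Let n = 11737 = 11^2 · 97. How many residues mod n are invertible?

φ(11^2) = 11^2 − 11^1 = 121 − 11 = 110.
φ(97) = 97 − 1 = 96.
Multiply: 110 · 96 = 10560.

10560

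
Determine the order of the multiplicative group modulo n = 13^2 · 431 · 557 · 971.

φ(13^2) = 13^1·(13−1) = 13·12 = 156.
φ(431) = 431 − 1 = 430.
φ(557) = 557 − 1 = 556.
φ(971) = 971 − 1 = 970.
φ(39394754633) = 156 × 430 × 556 × 970 = 36177585600.

36177585600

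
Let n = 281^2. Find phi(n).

φ(78961) = 78961 · (1 − 1/281)
       = 78961 · 280/281 = 78680.

78680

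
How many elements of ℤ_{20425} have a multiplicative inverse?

Factor 20425: 20425 = 5^2 · 19 · 43.
φ(5^2) = 5^1·(5−1) = 5·4 = 20.
φ(19) = 19 − 1 = 18.
φ(43) = 43 − 1 = 42.
φ(20425) = 20 × 18 × 42 = 15120.

15120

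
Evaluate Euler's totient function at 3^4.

54

φ(3^4) = 3^4 − 3^3 = 81 − 27 = 54.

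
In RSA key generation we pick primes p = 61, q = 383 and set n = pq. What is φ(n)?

φ(23363) = 23363 · (1 − 1/61) · (1 − 1/383)
       = 23363 · 22920/23363 = 22920.

22920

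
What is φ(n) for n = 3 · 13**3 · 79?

316368

φ(3) = 3 − 1 = 2.
φ(13^3) = 13^3 − 13^2 = 2197 − 169 = 2028.
φ(79) = 79 − 1 = 78.
Multiply: 2 · 2028 · 78 = 316368.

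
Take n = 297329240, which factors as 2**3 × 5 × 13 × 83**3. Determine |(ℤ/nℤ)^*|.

φ(297329240) = 297329240 · (1 − 1/2) · (1 − 1/5) · (1 − 1/13) · (1 − 1/83)
       = 297329240 · 3936/10790 = 108460416.

108460416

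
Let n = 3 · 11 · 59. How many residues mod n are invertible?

1160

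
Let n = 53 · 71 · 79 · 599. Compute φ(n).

φ(178068923) = 178068923 · (1 − 1/53) · (1 − 1/71) · (1 − 1/79) · (1 − 1/599)
       = 178068923 · 169784160/178068923 = 169784160.

169784160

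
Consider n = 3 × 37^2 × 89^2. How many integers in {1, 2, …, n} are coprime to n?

20864448

φ(3) = 3 − 1 = 2.
φ(37^2) = 37^1·(37−1) = 37·36 = 1332.
φ(89^2) = 89^1·(89−1) = 89·88 = 7832.
Multiply: 2 · 1332 · 7832 = 20864448.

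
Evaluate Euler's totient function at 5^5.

φ(3125) = 3125 · (1 − 1/5)
       = 3125 · 4/5 = 2500.

2500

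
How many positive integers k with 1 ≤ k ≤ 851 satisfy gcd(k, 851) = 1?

792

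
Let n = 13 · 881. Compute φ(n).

10560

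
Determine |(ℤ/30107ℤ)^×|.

First factor: 30107 = 7 * 11 * 17 * 23.
φ(7) = 7 − 1 = 6.
φ(11) = 11 − 1 = 10.
φ(17) = 17 − 1 = 16.
φ(23) = 23 − 1 = 22.
φ(30107) = 6 × 10 × 16 × 22 = 21120.

21120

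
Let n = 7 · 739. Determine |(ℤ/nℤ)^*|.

4428

φ(7) = 7 − 1 = 6.
φ(739) = 739 − 1 = 738.
Since φ is multiplicative, φ(5173) = 6 · 738 = 4428.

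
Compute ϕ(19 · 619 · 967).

10745784

φ(11372887) = 11372887 · (1 − 1/19) · (1 − 1/619) · (1 − 1/967)
       = 11372887 · 10745784/11372887 = 10745784.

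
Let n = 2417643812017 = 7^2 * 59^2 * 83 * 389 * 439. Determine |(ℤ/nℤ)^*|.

φ(7^2) = 7^1·(7−1) = 7·6 = 42.
φ(59^2) = 59^2 − 59^1 = 3481 − 59 = 3422.
φ(83) = 83 − 1 = 82.
φ(389) = 389 − 1 = 388.
φ(439) = 439 − 1 = 438.
Since φ is multiplicative, φ(2417643812017) = 42 · 3422 · 82 · 388 · 438 = 2002852579392.

2002852579392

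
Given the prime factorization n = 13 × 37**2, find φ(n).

15984

φ(17797) = 17797 · (1 − 1/13) · (1 − 1/37)
       = 17797 · 432/481 = 15984.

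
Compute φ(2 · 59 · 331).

19140

φ(2) = 2 − 1 = 1.
φ(59) = 59 − 1 = 58.
φ(331) = 331 − 1 = 330.
φ(39058) = 1 × 58 × 330 = 19140.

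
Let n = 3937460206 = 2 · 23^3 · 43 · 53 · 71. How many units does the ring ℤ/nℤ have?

1779217440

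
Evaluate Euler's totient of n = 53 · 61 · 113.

φ(53) = 53 − 1 = 52.
φ(61) = 61 − 1 = 60.
φ(113) = 113 − 1 = 112.
φ(365329) = 52 × 60 × 112 = 349440.

349440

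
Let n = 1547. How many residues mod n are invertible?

1152

Prime factorization: 1547 = 7 × 13 × 17.
φ(1547) = 1547 · (1 − 1/7) · (1 − 1/13) · (1 − 1/17)
       = 1547 · 1152/1547 = 1152.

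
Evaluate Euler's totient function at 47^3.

φ(47^3) = 47^3 − 47^2 = 103823 − 2209 = 101614.

101614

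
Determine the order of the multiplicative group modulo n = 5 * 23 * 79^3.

42838224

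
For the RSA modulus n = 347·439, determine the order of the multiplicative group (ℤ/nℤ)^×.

151548

φ(n) = (p − 1)(q − 1) = (347−1)(439−1) = 346·438 = 151548.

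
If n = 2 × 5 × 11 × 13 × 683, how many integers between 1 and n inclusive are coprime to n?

φ(2) = 2 − 1 = 1.
φ(5) = 5 − 1 = 4.
φ(11) = 11 − 1 = 10.
φ(13) = 13 − 1 = 12.
φ(683) = 683 − 1 = 682.
φ(976690) = 1 × 4 × 10 × 12 × 682 = 327360.

327360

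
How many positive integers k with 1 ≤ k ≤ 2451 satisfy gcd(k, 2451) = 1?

1512

First factor: 2451 = 3 · 19 · 43.
φ(3) = 3 − 1 = 2.
φ(19) = 19 − 1 = 18.
φ(43) = 43 − 1 = 42.
Since φ is multiplicative, φ(2451) = 2 · 18 · 42 = 1512.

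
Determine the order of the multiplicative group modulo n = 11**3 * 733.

φ(975623) = 975623 · (1 − 1/11) · (1 − 1/733)
       = 975623 · 7320/8063 = 885720.

885720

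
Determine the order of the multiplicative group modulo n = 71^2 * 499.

2475060

φ(71^2) = 71^2 − 71^1 = 5041 − 71 = 4970.
φ(499) = 499 − 1 = 498.
Since φ is multiplicative, φ(2515459) = 4970 · 498 = 2475060.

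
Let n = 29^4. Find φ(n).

682892

φ(29^4) = 29^3·(29−1) = 24389·28 = 682892.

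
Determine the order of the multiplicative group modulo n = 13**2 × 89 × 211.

2882880

φ(13^2) = 13^2 − 13^1 = 169 − 13 = 156.
φ(89) = 89 − 1 = 88.
φ(211) = 211 − 1 = 210.
Since φ is multiplicative, φ(3173651) = 156 · 88 · 210 = 2882880.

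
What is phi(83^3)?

φ(571787) = 571787 · (1 − 1/83)
       = 571787 · 82/83 = 564898.

564898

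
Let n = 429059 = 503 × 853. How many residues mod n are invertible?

427704

φ(503) = 503 − 1 = 502.
φ(853) = 853 − 1 = 852.
Since φ is multiplicative, φ(429059) = 502 · 852 = 427704.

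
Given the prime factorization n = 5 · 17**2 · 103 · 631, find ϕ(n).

69914880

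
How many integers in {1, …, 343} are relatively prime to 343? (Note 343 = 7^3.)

294

φ(7^3) = 7^2·(7−1) = 49·6 = 294.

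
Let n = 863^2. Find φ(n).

φ(744769) = 744769 · (1 − 1/863)
       = 744769 · 862/863 = 743906.

743906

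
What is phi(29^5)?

φ(20511149) = 20511149 · (1 − 1/29)
       = 20511149 · 28/29 = 19803868.

19803868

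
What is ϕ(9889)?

8400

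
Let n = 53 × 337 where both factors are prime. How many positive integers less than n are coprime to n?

17472

φ(pq) = (p−1)(q−1) = 52 · 336 = 17472.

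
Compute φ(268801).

Factor 268801: 268801 = 13 · 23 · 29 · 31.
φ(13) = 13 − 1 = 12.
φ(23) = 23 − 1 = 22.
φ(29) = 29 − 1 = 28.
φ(31) = 31 − 1 = 30.
φ(268801) = 12 × 22 × 28 × 30 = 221760.

221760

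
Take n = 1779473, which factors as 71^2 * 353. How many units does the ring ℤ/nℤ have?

φ(71^2) = 71^1·(71−1) = 71·70 = 4970.
φ(353) = 353 − 1 = 352.
φ(1779473) = 4970 × 352 = 1749440.

1749440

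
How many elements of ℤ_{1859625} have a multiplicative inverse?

907200

Prime factorization: 1859625 = 3**3 * 5**3 * 19 * 29.
φ(3^3) = 3^2·(3−1) = 9·2 = 18.
φ(5^3) = 5^2·(5−1) = 25·4 = 100.
φ(19) = 19 − 1 = 18.
φ(29) = 29 − 1 = 28.
φ(1859625) = 18 × 100 × 18 × 28 = 907200.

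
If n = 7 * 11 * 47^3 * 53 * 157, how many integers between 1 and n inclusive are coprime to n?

φ(7) = 7 − 1 = 6.
φ(11) = 11 − 1 = 10.
φ(47^3) = 47^3 − 47^2 = 103823 − 2209 = 101614.
φ(53) = 53 − 1 = 52.
φ(157) = 157 − 1 = 156.
φ(66521161091) = 6 × 10 × 101614 × 52 × 156 = 49457566080.

49457566080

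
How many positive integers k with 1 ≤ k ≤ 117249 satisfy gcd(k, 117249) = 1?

Prime factorization: 117249 = 3 · 11^2 · 17 · 19.
φ(117249) = 117249 · (1 − 1/3) · (1 − 1/11) · (1 − 1/17) · (1 − 1/19)
       = 117249 · 5760/10659 = 63360.

63360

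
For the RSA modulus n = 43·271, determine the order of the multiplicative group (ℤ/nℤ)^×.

φ(n) = (p − 1)(q − 1) = (43−1)(271−1) = 42·270 = 11340.

11340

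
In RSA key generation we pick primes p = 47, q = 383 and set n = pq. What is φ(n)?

For distinct primes, φ(pq) = (p−1)(q−1) = 46 × 382 = 17572.

17572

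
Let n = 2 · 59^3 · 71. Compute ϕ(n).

14132860

φ(2) = 2 − 1 = 1.
φ(59^3) = 59^3 − 59^2 = 205379 − 3481 = 201898.
φ(71) = 71 − 1 = 70.
φ(29163818) = 1 × 201898 × 70 = 14132860.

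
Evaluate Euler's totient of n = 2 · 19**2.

342

φ(2) = 2 − 1 = 1.
φ(19^2) = 19^2 − 19^1 = 361 − 19 = 342.
Multiply: 1 · 342 = 342.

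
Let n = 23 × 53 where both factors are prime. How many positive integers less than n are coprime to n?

1144

φ(23) = 23 − 1 = 22.
φ(53) = 53 − 1 = 52.
Since φ is multiplicative, φ(1219) = 22 · 52 = 1144.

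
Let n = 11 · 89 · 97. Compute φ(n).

φ(11) = 11 − 1 = 10.
φ(89) = 89 − 1 = 88.
φ(97) = 97 − 1 = 96.
Multiply: 10 · 88 · 96 = 84480.

84480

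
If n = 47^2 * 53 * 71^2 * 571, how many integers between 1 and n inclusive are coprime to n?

318485949600

φ(47^2) = 47^1·(47−1) = 47·46 = 2162.
φ(53) = 53 − 1 = 52.
φ(71^2) = 71^1·(71−1) = 71·70 = 4970.
φ(571) = 571 − 1 = 570.
Since φ is multiplicative, φ(336995724647) = 2162 · 52 · 4970 · 570 = 318485949600.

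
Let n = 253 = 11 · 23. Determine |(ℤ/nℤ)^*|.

φ(11) = 11 − 1 = 10.
φ(23) = 23 − 1 = 22.
φ(253) = 10 × 22 = 220.

220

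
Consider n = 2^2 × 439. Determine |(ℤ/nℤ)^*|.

φ(2^2) = 2^1·(2−1) = 2·1 = 2.
φ(439) = 439 − 1 = 438.
Since φ is multiplicative, φ(1756) = 2 · 438 = 876.

876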